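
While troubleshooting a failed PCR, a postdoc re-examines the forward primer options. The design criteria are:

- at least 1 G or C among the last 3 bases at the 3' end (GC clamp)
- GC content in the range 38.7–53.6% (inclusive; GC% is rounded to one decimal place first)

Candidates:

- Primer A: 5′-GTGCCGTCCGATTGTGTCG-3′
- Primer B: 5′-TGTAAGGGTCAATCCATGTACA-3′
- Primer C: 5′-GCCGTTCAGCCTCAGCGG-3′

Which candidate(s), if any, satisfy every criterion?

Primer B only.

Primer A (19 nt, A=1 T=6 G=7 C=5): 3' end TCG has 2 G/C ✓; GC 12/19 = 63.2%, outside 38.7–53.6% ✗ — fails.
Primer B (22 nt, A=7 T=6 G=5 C=4): 3' end ACA has 1 G/C ✓; GC 9/22 = 40.9% ✓ — passes.
Primer C (18 nt, A=2 T=3 G=6 C=7): 3' end CGG has 3 G/C ✓; GC 13/18 = 72.2%, outside 38.7–53.6% ✗ — fails.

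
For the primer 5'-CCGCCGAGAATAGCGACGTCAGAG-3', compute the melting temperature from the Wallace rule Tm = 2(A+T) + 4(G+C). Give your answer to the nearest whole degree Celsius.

78°C

Base counts: A=7, T=2, G=8, C=7 (length 24).
Tm = 2·(7+2) + 4·(8+7) = 2·9 + 4·15 = 18 + 60 = 78°C.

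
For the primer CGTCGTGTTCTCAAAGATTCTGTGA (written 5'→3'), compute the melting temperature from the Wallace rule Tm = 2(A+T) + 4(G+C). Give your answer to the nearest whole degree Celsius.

72°C

Base counts: A=5, T=9, G=6, C=5 (length 25).
Tm = 2·(5+9) + 4·(6+5) = 2·14 + 4·11 = 28 + 44 = 72°C.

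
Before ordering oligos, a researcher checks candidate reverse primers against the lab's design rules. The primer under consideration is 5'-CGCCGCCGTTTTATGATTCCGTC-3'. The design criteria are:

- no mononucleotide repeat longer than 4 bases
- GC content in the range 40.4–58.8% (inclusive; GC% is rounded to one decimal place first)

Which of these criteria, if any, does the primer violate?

Meets all criteria.

Base counts: A=2, T=8, G=5, C=8 (length 23).
homopolymer run: longest run = 4 ✓
GC content: GC 13/23 = 56.5% ✓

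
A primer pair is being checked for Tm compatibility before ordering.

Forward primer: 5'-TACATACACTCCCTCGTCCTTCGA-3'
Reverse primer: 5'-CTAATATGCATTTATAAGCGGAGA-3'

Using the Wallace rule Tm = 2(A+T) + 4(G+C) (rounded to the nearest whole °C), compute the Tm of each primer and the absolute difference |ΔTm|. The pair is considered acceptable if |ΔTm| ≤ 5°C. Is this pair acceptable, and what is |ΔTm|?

|ΔTm| = 8°C; the pair is not acceptable.

Forward: A=5 T=7 G=2 C=10 → Tm = 2·12 + 4·12 = 72°C.
Reverse: A=9 T=7 G=5 C=3 → Tm = 2·16 + 4·8 = 64°C.
|ΔTm| = |72 − 64| = 8°C, > 5°C.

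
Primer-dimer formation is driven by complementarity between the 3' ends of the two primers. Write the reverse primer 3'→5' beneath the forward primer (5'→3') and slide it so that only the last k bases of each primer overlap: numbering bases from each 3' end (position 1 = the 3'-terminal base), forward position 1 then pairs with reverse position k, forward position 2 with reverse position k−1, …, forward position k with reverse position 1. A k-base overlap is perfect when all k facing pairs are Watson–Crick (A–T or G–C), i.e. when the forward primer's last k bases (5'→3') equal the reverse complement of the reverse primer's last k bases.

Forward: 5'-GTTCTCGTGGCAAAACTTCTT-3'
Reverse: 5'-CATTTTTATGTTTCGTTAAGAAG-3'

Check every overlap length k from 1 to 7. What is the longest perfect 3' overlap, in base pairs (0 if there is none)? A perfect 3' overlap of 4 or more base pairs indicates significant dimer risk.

Longest perfect overlap: 6 complementary base pairs; significant dimer risk (threshold 4).

Last 7 bases (5'→3') — forward …ACTTCTT, reverse …TAAGAAG.
Reverse complement of the reverse primer's last 7 bases: CTTCTTA; its first k bases are the reverse complement of the reverse primer's last k bases, so a perfect k-base overlap needs the forward primer's last k bases to equal them.
Comparing (forward last k vs required): k=1: T vs C ✗; k=2: TT vs CT ✗; k=3: CTT vs CTT ✓; k=4: TCTT vs CTTC ✗; k=5: TTCTT vs CTTCT ✗; k=6: CTTCTT vs CTTCTT ✓; k=7: ACTTCTT vs CTTCTTA ✗.
Perfect overlaps at k = 3, 6; the largest is 6.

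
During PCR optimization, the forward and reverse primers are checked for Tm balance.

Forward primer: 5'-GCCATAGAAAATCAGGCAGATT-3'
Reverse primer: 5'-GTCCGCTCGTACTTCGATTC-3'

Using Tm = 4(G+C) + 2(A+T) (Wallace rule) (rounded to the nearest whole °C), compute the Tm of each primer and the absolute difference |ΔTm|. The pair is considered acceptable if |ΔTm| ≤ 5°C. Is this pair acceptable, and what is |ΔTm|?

Forward: A=9 T=4 G=5 C=4 → Tm = 2·13 + 4·9 = 62°C.
Reverse: A=2 T=7 G=4 C=7 → Tm = 2·9 + 4·11 = 62°C.
|ΔTm| = |62 − 62| = 0°C, ≤ 5°C.

|ΔTm| = 0°C; the pair is acceptable.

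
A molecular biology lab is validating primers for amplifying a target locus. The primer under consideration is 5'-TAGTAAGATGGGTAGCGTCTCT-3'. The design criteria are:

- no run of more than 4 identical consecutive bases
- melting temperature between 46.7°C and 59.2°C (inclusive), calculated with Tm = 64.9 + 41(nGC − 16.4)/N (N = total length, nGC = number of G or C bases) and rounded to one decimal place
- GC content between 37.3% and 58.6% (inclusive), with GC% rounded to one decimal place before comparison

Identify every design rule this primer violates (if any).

Meets all criteria.

Base counts: A=5, T=7, G=7, C=3 (length 22).
homopolymer run: longest run = 3 ✓
Tm: Tm = 64.9 + 41·(10 − 16.4)/22 = 53.0°C ✓
GC content: GC 10/22 = 45.5% ✓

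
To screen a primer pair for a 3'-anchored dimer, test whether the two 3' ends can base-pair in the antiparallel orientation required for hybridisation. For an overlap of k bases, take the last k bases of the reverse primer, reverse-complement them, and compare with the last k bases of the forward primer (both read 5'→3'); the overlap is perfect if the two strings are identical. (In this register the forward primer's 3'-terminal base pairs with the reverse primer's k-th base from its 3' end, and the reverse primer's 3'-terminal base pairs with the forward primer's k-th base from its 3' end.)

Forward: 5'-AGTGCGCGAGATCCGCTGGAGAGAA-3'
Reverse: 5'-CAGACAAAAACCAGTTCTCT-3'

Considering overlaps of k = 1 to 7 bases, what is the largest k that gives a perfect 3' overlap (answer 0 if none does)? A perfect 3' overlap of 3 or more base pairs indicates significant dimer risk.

Longest perfect overlap: 6 complementary base pairs; significant dimer risk (threshold 3).

Last 7 bases (5'→3') — forward …GAGAGAA, reverse …GTTCTCT.
Reverse complement of the reverse primer's last 7 bases: AGAGAAC; its first k bases are the reverse complement of the reverse primer's last k bases, so a perfect k-base overlap needs the forward primer's last k bases to equal them.
Comparing (forward last k vs required): k=1: A vs A ✓; k=2: AA vs AG ✗; k=3: GAA vs AGA ✗; k=4: AGAA vs AGAG ✗; k=5: GAGAA vs AGAGA ✗; k=6: AGAGAA vs AGAGAA ✓; k=7: GAGAGAA vs AGAGAAC ✗.
Perfect overlaps at k = 1, 6; the largest is 6.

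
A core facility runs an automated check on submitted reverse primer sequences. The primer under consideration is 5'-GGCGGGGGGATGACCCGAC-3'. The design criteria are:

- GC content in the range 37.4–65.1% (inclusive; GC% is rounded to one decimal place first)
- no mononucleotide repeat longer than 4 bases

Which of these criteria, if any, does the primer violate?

Base counts: A=3, T=1, G=10, C=5 (length 19).
GC content: GC 15/19 = 78.9%, outside 37.4–65.1% ✗
homopolymer run: longest run = 6, exceeds 4 ✗

Fails: GC content, homopolymer run.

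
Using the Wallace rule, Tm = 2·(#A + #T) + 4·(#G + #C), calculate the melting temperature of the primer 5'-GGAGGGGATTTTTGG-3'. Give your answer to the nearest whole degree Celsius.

46°C

Base counts: A=2, T=5, G=8, C=0 (length 15).
Tm = 2·(2+5) + 4·(8+0) = 2·7 + 4·8 = 14 + 32 = 46°C.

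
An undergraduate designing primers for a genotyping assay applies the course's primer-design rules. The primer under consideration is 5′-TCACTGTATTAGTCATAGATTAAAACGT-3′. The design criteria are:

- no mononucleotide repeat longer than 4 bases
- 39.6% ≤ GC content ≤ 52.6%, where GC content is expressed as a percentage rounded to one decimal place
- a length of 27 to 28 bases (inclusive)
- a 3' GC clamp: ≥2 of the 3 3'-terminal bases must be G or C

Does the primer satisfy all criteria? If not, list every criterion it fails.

Base counts: A=10, T=10, G=4, C=4 (length 28).
homopolymer run: longest run = 4 ✓
GC content: GC 8/28 = 28.6%, outside 39.6–52.6% ✗
length: length 28 ✓
GC clamp: 3' end CGT has 2 G/C ✓

Fails: GC content.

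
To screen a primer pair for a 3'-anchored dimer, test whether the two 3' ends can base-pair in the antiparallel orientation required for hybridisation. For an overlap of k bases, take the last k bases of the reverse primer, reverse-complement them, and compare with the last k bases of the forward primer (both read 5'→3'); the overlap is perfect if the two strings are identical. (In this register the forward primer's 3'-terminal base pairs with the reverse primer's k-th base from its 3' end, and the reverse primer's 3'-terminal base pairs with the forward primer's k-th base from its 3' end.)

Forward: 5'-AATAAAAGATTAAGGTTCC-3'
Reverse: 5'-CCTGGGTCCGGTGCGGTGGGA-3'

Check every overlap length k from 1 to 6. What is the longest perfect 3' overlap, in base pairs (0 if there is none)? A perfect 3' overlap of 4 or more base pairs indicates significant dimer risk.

Last 6 bases (5'→3') — forward …GGTTCC, reverse …GTGGGA.
Reverse complement of the reverse primer's last 6 bases: TCCCAC; its first k bases are the reverse complement of the reverse primer's last k bases, so a perfect k-base overlap needs the forward primer's last k bases to equal them.
Comparing (forward last k vs required): k=1: C vs T ✗; k=2: CC vs TC ✗; k=3: TCC vs TCC ✓; k=4: TTCC vs TCCC ✗; k=5: GTTCC vs TCCCA ✗; k=6: GGTTCC vs TCCCAC ✗.
Only k = 3 is perfect, so the longest perfect 3' overlap is 3.

Longest perfect overlap: 3 complementary base pairs; below the dimer-risk threshold (threshold 4).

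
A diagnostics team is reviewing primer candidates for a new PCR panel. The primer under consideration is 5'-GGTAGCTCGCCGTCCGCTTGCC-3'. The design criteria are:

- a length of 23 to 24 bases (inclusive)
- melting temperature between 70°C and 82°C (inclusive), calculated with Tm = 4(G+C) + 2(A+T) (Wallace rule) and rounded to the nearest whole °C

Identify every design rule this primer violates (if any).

Fails: length.

Base counts: A=1, T=5, G=7, C=9 (length 22).
length: length 22, outside 23–24 ✗
Tm: Tm = 2·6 + 4·16 = 76°C ✓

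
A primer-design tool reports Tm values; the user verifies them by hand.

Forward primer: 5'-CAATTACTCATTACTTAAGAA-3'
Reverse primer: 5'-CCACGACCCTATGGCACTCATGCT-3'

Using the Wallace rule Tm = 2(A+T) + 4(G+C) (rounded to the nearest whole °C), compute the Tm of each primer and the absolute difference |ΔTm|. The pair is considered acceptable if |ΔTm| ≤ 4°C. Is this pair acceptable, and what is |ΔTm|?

Forward: A=9 T=7 G=1 C=4 → Tm = 2·16 + 4·5 = 52°C.
Reverse: A=5 T=5 G=4 C=10 → Tm = 2·10 + 4·14 = 76°C.
|ΔTm| = |52 − 76| = 24°C, > 4°C.

|ΔTm| = 24°C; the pair is not acceptable.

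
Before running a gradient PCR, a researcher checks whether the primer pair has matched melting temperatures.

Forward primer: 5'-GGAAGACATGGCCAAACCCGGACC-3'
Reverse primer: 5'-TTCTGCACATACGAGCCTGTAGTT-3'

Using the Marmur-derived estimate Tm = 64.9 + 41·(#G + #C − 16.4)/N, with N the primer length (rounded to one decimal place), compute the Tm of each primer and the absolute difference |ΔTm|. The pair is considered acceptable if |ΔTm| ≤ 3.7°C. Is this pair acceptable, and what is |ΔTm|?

|ΔTm| = 6.8°C; the pair is not acceptable.

Forward: G+C = 15, N = 24 → Tm = 64.9 + 41·(15 − 16.4)/24 = 62.5°C.
Reverse: G+C = 11, N = 24 → Tm = 64.9 + 41·(11 − 16.4)/24 = 55.7°C.
|ΔTm| = |62.5 − 55.7| = 6.8°C, > 3.7°C.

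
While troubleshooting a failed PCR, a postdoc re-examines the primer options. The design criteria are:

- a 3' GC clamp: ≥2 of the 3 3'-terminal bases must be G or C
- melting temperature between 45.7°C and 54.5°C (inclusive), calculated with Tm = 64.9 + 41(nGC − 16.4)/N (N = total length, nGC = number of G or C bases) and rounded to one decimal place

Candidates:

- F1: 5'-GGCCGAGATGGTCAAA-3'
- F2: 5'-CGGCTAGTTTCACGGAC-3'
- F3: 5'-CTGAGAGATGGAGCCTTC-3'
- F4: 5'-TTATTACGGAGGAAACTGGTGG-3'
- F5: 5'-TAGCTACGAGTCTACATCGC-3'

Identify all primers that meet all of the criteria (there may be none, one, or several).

F2, F4 and F5.

F1 (16 nt, A=5 T=2 G=6 C=3): 3' end AAA has 0 G/C, need ≥2 ✗; Tm = 64.9 + 41·(9 − 16.4)/16 = 45.9°C ✓ — fails.
F2 (17 nt, A=3 T=4 G=5 C=5): 3' end GAC has 2 G/C ✓; Tm = 64.9 + 41·(10 − 16.4)/17 = 49.5°C ✓ — passes.
F3 (18 nt, A=4 T=4 G=6 C=4): 3' end TTC has 1 G/C, need ≥2 ✗; Tm = 64.9 + 41·(10 − 16.4)/18 = 50.3°C ✓ — fails.
F4 (22 nt, A=6 T=6 G=8 C=2): 3' end TGG has 2 G/C ✓; Tm = 64.9 + 41·(10 − 16.4)/22 = 53.0°C ✓ — passes.
F5 (20 nt, A=5 T=5 G=4 C=6): 3' end CGC has 3 G/C ✓; Tm = 64.9 + 41·(10 − 16.4)/20 = 51.8°C ✓ — passes.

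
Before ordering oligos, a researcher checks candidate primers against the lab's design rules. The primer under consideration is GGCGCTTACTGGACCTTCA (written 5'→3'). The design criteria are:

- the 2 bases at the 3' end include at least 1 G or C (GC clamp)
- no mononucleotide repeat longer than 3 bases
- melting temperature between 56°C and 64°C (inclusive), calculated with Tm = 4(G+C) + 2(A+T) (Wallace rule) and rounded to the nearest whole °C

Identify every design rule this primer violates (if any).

Meets all criteria.

Base counts: A=3, T=5, G=5, C=6 (length 19).
GC clamp: 3' end CA has 1 G/C ✓
homopolymer run: longest run = 2 ✓
Tm: Tm = 2·8 + 4·11 = 60°C ✓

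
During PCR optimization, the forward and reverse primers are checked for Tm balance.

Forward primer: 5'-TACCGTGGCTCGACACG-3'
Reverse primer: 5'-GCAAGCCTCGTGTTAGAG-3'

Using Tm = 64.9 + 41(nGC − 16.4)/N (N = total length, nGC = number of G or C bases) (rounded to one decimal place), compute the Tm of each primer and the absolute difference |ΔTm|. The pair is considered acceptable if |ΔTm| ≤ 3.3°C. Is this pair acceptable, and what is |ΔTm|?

|ΔTm| = 1.6°C; the pair is acceptable.

Forward: G+C = 11, N = 17 → Tm = 64.9 + 41·(11 − 16.4)/17 = 51.9°C.
Reverse: G+C = 10, N = 18 → Tm = 64.9 + 41·(10 − 16.4)/18 = 50.3°C.
|ΔTm| = |51.9 − 50.3| = 1.6°C, ≤ 3.3°C.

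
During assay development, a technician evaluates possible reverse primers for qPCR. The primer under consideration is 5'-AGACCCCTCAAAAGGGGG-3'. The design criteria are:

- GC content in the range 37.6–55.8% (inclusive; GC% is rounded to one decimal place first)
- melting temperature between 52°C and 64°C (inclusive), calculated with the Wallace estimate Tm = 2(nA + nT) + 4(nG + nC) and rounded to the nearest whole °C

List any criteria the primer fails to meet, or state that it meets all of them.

Base counts: A=6, T=1, G=6, C=5 (length 18).
GC content: GC 11/18 = 61.1%, outside 37.6–55.8% ✗
Tm: Tm = 2·7 + 4·11 = 58°C ✓

Fails: GC content.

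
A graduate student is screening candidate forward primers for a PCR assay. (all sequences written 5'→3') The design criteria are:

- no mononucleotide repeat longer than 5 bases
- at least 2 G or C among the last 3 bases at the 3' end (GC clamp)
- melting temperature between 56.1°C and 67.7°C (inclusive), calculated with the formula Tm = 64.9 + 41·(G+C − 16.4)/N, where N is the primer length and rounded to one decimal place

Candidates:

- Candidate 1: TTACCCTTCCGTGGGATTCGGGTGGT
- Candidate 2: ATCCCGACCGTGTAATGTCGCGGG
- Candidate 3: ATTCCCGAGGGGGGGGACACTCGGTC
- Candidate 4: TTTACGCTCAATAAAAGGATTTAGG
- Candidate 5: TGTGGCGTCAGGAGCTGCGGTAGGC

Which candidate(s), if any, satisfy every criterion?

Candidate 1, Candidate 2 and Candidate 5.

Candidate 1 (26 nt, A=2 T=9 G=9 C=6): longest run = 3 ✓; 3' end GGT has 2 G/C ✓; Tm = 64.9 + 41·(15 − 16.4)/26 = 62.7°C ✓ — passes.
Candidate 2 (24 nt, A=4 T=5 G=8 C=7): longest run = 3 ✓; 3' end GGG has 3 G/C ✓; Tm = 64.9 + 41·(15 − 16.4)/24 = 62.5°C ✓ — passes.
Candidate 3 (26 nt, A=4 T=4 G=11 C=7): longest run = 8, exceeds 5 ✗; 3' end GTC has 2 G/C ✓; Tm = 64.9 + 41·(18 − 16.4)/26 = 67.4°C ✓ — fails.
Candidate 4 (25 nt, A=9 T=8 G=5 C=3): longest run = 4 ✓; 3' end AGG has 2 G/C ✓; Tm = 64.9 + 41·(8 − 16.4)/25 = 51.1°C, outside 56.1–67.7°C ✗ — fails.
Candidate 5 (25 nt, A=3 T=5 G=12 C=5): longest run = 2 ✓; 3' end GGC has 3 G/C ✓; Tm = 64.9 + 41·(17 − 16.4)/25 = 65.9°C ✓ — passes.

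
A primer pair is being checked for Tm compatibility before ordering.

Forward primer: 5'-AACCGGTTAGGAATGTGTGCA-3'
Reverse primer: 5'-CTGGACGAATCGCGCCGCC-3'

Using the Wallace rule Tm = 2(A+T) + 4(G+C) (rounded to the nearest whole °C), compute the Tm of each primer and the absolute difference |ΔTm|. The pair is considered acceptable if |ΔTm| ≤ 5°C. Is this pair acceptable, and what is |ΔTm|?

Forward: A=6 T=5 G=7 C=3 → Tm = 2·11 + 4·10 = 62°C.
Reverse: A=3 T=2 G=6 C=8 → Tm = 2·5 + 4·14 = 66°C.
|ΔTm| = |62 − 66| = 4°C, ≤ 5°C.

|ΔTm| = 4°C; the pair is acceptable.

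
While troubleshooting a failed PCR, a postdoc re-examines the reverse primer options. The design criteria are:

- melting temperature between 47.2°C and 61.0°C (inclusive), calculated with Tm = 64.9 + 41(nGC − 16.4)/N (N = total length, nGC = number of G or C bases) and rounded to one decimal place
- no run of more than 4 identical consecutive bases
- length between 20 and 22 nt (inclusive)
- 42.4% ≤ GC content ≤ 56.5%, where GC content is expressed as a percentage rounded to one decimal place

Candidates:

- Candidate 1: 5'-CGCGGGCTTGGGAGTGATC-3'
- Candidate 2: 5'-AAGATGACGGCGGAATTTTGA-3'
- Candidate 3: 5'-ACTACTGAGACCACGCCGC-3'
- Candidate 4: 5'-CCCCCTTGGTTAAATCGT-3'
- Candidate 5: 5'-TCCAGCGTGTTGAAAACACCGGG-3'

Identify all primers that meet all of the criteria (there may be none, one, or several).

Candidate 2 only.

Candidate 1 (19 nt, A=2 T=4 G=9 C=4): Tm = 64.9 + 41·(13 − 16.4)/19 = 57.6°C ✓; longest run = 3 ✓; length 19, outside 20–22 ✗; GC 13/19 = 68.4%, outside 42.4–56.5% ✗ — fails.
Candidate 2 (21 nt, A=7 T=5 G=7 C=2): Tm = 64.9 + 41·(9 − 16.4)/21 = 50.5°C ✓; longest run = 4 ✓; length 21 ✓; GC 9/21 = 42.9% ✓ — passes.
Candidate 3 (19 nt, A=5 T=2 G=4 C=8): Tm = 64.9 + 41·(12 − 16.4)/19 = 55.4°C ✓; longest run = 2 ✓; length 19, outside 20–22 ✗; GC 12/19 = 63.2%, outside 42.4–56.5% ✗ — fails.
Candidate 4 (18 nt, A=3 T=6 G=3 C=6): Tm = 64.9 + 41·(9 − 16.4)/18 = 48.0°C ✓; longest run = 5, exceeds 4 ✗; length 18, outside 20–22 ✗; GC 9/18 = 50.0% ✓ — fails.
Candidate 5 (23 nt, A=6 T=4 G=7 C=6): Tm = 64.9 + 41·(13 − 16.4)/23 = 58.8°C ✓; longest run = 4 ✓; length 23, outside 20–22 ✗; GC 13/23 = 56.5% ✓ — fails.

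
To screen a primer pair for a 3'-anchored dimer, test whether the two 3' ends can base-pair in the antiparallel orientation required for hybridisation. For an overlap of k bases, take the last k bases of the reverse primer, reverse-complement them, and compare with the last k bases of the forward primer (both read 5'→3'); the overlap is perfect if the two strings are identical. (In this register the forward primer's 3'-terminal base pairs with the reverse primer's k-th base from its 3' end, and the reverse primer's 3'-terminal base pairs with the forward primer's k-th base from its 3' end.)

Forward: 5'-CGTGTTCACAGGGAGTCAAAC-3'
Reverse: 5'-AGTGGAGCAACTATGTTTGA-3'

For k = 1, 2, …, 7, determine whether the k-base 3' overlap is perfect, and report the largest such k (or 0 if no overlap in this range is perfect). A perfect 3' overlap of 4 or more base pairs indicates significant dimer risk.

Longest perfect overlap: 6 complementary base pairs; significant dimer risk (threshold 4).

Last 7 bases (5'→3') — forward …GTCAAAC, reverse …TGTTTGA.
Reverse complement of the reverse primer's last 7 bases: TCAAACA; its first k bases are the reverse complement of the reverse primer's last k bases, so a perfect k-base overlap needs the forward primer's last k bases to equal them.
Comparing (forward last k vs required): k=1: C vs T ✗; k=2: AC vs TC ✗; k=3: AAC vs TCA ✗; k=4: AAAC vs TCAA ✗; k=5: CAAAC vs TCAAA ✗; k=6: TCAAAC vs TCAAAC ✓; k=7: GTCAAAC vs TCAAACA ✗.
Only k = 6 is perfect, so the longest perfect 3' overlap is 6.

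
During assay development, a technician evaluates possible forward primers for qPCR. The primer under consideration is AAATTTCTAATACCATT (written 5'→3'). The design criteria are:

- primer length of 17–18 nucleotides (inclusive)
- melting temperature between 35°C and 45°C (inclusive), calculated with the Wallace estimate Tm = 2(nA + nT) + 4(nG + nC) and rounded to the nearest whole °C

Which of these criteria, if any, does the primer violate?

Meets all criteria.

Base counts: A=7, T=7, G=0, C=3 (length 17).
length: length 17 ✓
Tm: Tm = 2·14 + 4·3 = 40°C ✓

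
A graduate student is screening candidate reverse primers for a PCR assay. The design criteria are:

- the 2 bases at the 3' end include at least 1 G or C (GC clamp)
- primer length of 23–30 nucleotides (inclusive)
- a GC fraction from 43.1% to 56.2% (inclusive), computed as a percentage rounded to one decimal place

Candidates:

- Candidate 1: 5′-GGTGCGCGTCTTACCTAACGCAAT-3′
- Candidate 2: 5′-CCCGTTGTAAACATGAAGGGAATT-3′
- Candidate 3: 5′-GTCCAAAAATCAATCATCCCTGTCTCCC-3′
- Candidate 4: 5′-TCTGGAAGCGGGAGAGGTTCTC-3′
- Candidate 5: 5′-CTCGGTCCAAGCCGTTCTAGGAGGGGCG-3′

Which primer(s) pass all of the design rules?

Candidate 3 only.

Candidate 1 (24 nt, A=5 T=6 G=6 C=7): 3' end AT has 0 G/C, need ≥1 ✗; length 24 ✓; GC 13/24 = 54.2% ✓ — fails.
Candidate 2 (24 nt, A=8 T=6 G=6 C=4): 3' end TT has 0 G/C, need ≥1 ✗; length 24 ✓; GC 10/24 = 41.7%, outside 43.1–56.2% ✗ — fails.
Candidate 3 (28 nt, A=8 T=7 G=2 C=11): 3' end CC has 2 G/C ✓; length 28 ✓; GC 13/28 = 46.4% ✓ — passes.
Candidate 4 (22 nt, A=4 T=5 G=9 C=4): 3' end TC has 1 G/C ✓; length 22, outside 23–30 ✗; GC 13/22 = 59.1%, outside 43.1–56.2% ✗ — fails.
Candidate 5 (28 nt, A=4 T=5 G=11 C=8): 3' end CG has 2 G/C ✓; length 28 ✓; GC 19/28 = 67.9%, outside 43.1–56.2% ✗ — fails.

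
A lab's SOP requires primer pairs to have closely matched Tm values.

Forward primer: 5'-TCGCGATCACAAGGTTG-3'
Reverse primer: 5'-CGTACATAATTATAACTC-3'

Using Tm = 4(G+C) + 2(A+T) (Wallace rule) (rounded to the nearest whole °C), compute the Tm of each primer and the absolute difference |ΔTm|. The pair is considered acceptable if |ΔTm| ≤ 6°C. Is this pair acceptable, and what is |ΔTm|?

Forward: A=4 T=4 G=5 C=4 → Tm = 2·8 + 4·9 = 52°C.
Reverse: A=7 T=6 G=1 C=4 → Tm = 2·13 + 4·5 = 46°C.
|ΔTm| = |52 − 46| = 6°C, ≤ 6°C.

|ΔTm| = 6°C; the pair is acceptable.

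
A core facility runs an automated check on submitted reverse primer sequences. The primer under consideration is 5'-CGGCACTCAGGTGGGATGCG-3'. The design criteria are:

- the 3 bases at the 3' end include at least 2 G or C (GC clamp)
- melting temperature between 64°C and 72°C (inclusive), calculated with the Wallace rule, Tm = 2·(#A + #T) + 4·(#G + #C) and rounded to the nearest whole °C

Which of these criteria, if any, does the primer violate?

Base counts: A=3, T=3, G=9, C=5 (length 20).
GC clamp: 3' end GCG has 3 G/C ✓
Tm: Tm = 2·6 + 4·14 = 68°C ✓

Meets all criteria.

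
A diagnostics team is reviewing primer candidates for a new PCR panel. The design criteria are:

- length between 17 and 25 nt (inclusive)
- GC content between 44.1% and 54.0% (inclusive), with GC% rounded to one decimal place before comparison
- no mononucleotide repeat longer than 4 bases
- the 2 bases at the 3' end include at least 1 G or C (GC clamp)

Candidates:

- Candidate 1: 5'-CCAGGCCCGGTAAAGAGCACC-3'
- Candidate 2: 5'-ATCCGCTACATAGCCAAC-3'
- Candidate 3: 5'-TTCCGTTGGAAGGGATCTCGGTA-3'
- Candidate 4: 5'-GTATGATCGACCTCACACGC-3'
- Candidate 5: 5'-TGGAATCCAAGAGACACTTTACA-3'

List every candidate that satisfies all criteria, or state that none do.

Candidate 2 only.

Candidate 1 (21 nt, A=6 T=1 G=6 C=8): length 21 ✓; GC 14/21 = 66.7%, outside 44.1–54.0% ✗; longest run = 3 ✓; 3' end CC has 2 G/C ✓ — fails.
Candidate 2 (18 nt, A=6 T=3 G=2 C=7): length 18 ✓; GC 9/18 = 50.0% ✓; longest run = 2 ✓; 3' end AC has 1 G/C ✓ — passes.
Candidate 3 (23 nt, A=4 T=7 G=8 C=4): length 23 ✓; GC 12/23 = 52.2% ✓; longest run = 3 ✓; 3' end TA has 0 G/C, need ≥1 ✗ — fails.
Candidate 4 (20 nt, A=5 T=4 G=4 C=7): length 20 ✓; GC 11/20 = 55.0%, outside 44.1–54.0% ✗; longest run = 2 ✓; 3' end GC has 2 G/C ✓ — fails.
Candidate 5 (23 nt, A=9 T=5 G=4 C=5): length 23 ✓; GC 9/23 = 39.1%, outside 44.1–54.0% ✗; longest run = 3 ✓; 3' end CA has 1 G/C ✓ — fails.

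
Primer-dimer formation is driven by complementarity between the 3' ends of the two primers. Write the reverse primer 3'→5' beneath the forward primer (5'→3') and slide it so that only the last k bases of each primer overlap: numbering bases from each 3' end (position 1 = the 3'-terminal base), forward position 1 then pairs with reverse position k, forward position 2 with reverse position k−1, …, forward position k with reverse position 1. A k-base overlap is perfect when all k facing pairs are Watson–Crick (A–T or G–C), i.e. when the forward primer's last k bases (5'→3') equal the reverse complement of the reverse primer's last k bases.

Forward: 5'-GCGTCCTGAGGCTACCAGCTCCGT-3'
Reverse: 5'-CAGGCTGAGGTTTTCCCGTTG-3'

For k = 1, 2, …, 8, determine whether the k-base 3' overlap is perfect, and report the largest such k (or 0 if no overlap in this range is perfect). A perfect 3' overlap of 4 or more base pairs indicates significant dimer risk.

Last 8 bases (5'→3') — forward …AGCTCCGT, reverse …TCCCGTTG.
Reverse complement of the reverse primer's last 8 bases: CAACGGGA; its first k bases are the reverse complement of the reverse primer's last k bases, so a perfect k-base overlap needs the forward primer's last k bases to equal them.
Comparing (forward last k vs required): k=1: T vs C ✗; k=2: GT vs CA ✗; k=3: CGT vs CAA ✗; k=4: CCGT vs CAAC ✗; k=5: TCCGT vs CAACG ✗; k=6: CTCCGT vs CAACGG ✗; k=7: GCTCCGT vs CAACGGG ✗; k=8: AGCTCCGT vs CAACGGGA ✗.
No overlap length from 1 to 8 is perfect, so the longest perfect 3' overlap is 0.

Longest perfect overlap: 0 complementary base pairs; below the dimer-risk threshold (threshold 4).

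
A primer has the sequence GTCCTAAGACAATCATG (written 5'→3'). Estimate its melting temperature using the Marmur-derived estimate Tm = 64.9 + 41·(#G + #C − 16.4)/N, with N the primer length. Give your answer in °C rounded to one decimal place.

42.2°C

Base counts: A=6, T=4, G=3, C=4; G+C = 7, N = 17.
Tm = 64.9 + 41·(7 − 16.4)/17 = 64.9 + -385.40/17 = 42.2°C.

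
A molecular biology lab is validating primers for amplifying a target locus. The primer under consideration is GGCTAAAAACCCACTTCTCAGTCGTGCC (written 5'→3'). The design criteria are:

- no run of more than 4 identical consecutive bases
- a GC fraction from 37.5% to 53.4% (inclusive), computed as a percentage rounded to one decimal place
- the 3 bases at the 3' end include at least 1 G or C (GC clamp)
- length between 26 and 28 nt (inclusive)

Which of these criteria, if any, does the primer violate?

Fails: homopolymer run, GC content.

Base counts: A=7, T=6, G=5, C=10 (length 28).
homopolymer run: longest run = 5, exceeds 4 ✗
GC content: GC 15/28 = 53.6%, outside 37.5–53.4% ✗
GC clamp: 3' end GCC has 3 G/C ✓
length: length 28 ✓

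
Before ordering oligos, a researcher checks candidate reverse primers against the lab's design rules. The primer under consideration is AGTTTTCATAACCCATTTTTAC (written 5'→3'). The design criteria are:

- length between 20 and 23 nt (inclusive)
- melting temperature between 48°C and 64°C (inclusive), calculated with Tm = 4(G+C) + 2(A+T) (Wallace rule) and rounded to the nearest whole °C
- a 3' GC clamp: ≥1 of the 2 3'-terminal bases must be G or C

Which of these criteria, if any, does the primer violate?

Meets all criteria.

Base counts: A=6, T=10, G=1, C=5 (length 22).
length: length 22 ✓
Tm: Tm = 2·16 + 4·6 = 56°C ✓
GC clamp: 3' end AC has 1 G/C ✓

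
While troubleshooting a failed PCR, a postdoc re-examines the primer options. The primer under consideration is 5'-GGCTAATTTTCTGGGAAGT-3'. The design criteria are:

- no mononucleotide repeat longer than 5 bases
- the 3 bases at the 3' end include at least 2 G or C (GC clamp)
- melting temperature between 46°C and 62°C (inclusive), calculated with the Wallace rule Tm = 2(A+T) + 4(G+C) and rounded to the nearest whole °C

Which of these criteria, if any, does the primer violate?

Base counts: A=4, T=7, G=6, C=2 (length 19).
homopolymer run: longest run = 4 ✓
GC clamp: 3' end AGT has 1 G/C, need ≥2 ✗
Tm: Tm = 2·11 + 4·8 = 54°C ✓

Fails: GC clamp.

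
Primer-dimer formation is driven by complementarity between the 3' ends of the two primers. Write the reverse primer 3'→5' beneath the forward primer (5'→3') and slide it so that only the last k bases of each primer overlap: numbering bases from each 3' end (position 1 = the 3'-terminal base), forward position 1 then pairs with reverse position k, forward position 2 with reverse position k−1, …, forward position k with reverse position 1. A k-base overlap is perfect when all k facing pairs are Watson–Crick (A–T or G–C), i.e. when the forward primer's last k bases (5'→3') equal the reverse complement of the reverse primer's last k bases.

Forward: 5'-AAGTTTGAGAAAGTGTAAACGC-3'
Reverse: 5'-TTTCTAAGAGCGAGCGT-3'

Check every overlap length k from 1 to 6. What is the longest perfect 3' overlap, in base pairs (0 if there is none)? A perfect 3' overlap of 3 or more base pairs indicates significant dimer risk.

Last 6 bases (5'→3') — forward …AAACGC, reverse …GAGCGT.
Reverse complement of the reverse primer's last 6 bases: ACGCTC; its first k bases are the reverse complement of the reverse primer's last k bases, so a perfect k-base overlap needs the forward primer's last k bases to equal them.
Comparing (forward last k vs required): k=1: C vs A ✗; k=2: GC vs AC ✗; k=3: CGC vs ACG ✗; k=4: ACGC vs ACGC ✓; k=5: AACGC vs ACGCT ✗; k=6: AAACGC vs ACGCTC ✗.
Only k = 4 is perfect, so the longest perfect 3' overlap is 4.

Longest perfect overlap: 4 complementary base pairs; significant dimer risk (threshold 3).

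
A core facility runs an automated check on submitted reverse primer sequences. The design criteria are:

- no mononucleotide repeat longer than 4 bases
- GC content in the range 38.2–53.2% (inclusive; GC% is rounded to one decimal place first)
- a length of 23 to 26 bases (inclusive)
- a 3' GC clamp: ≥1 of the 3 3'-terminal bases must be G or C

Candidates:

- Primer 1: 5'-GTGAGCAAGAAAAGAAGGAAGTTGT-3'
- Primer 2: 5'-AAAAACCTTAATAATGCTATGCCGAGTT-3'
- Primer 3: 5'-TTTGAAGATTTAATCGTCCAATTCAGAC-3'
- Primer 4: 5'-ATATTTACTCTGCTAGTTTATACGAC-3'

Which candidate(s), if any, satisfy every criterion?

Primer 1 only.

Primer 1 (25 nt, A=11 T=4 G=9 C=1): longest run = 4 ✓; GC 10/25 = 40.0% ✓; length 25 ✓; 3' end TGT has 1 G/C ✓ — passes.
Primer 2 (28 nt, A=11 T=8 G=4 C=5): longest run = 5, exceeds 4 ✗; GC 9/28 = 32.1%, outside 38.2–53.2% ✗; length 28, outside 23–26 ✗; 3' end GTT has 1 G/C ✓ — fails.
Primer 3 (28 nt, A=9 T=10 G=4 C=5): longest run = 3 ✓; GC 9/28 = 32.1%, outside 38.2–53.2% ✗; length 28, outside 23–26 ✗; 3' end GAC has 2 G/C ✓ — fails.
Primer 4 (26 nt, A=7 T=11 G=3 C=5): longest run = 3 ✓; GC 8/26 = 30.8%, outside 38.2–53.2% ✗; length 26 ✓; 3' end GAC has 2 G/C ✓ — fails.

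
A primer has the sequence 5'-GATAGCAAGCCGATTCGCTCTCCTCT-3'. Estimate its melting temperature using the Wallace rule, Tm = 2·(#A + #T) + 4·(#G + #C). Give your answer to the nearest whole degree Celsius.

80°C

Base counts: A=5, T=7, G=5, C=9 (length 26).
Tm = 2·(5+7) + 4·(5+9) = 2·12 + 4·14 = 24 + 56 = 80°C.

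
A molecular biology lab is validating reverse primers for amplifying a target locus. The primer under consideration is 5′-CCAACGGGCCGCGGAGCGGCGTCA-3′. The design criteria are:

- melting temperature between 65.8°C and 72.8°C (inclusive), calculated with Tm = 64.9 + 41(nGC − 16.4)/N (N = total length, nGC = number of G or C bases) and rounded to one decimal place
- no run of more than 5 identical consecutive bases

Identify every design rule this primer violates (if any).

Meets all criteria.

Base counts: A=4, T=1, G=10, C=9 (length 24).
Tm: Tm = 64.9 + 41·(19 − 16.4)/24 = 69.3°C ✓
homopolymer run: longest run = 3 ✓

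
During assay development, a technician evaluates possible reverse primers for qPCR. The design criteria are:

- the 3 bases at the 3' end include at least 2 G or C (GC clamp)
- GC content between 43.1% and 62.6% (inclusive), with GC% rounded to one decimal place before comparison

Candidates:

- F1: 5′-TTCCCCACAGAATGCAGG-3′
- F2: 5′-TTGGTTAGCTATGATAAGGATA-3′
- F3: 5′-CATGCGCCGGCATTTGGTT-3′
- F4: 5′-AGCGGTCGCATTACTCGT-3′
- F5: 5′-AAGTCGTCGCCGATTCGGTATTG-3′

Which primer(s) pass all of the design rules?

F1 (18 nt, A=5 T=3 G=4 C=6): 3' end AGG has 2 G/C ✓; GC 10/18 = 55.6% ✓ — passes.
F2 (22 nt, A=7 T=8 G=6 C=1): 3' end ATA has 0 G/C, need ≥2 ✗; GC 7/22 = 31.8%, outside 43.1–62.6% ✗ — fails.
F3 (19 nt, A=2 T=6 G=6 C=5): 3' end GTT has 1 G/C, need ≥2 ✗; GC 11/19 = 57.9% ✓ — fails.
F4 (18 nt, A=3 T=5 G=5 C=5): 3' end CGT has 2 G/C ✓; GC 10/18 = 55.6% ✓ — passes.
F5 (23 nt, A=4 T=7 G=7 C=5): 3' end TTG has 1 G/C, need ≥2 ✗; GC 12/23 = 52.2% ✓ — fails.

F1 and F4.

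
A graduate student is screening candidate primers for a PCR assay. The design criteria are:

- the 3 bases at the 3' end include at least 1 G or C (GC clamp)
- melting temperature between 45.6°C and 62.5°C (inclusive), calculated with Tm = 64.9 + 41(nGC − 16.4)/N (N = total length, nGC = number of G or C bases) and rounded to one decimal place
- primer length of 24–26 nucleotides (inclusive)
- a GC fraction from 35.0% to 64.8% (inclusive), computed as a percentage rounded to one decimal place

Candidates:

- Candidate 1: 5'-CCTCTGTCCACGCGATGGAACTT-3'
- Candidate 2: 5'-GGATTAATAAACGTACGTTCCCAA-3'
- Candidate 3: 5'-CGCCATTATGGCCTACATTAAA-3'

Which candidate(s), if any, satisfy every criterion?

Candidate 1 (23 nt, A=4 T=6 G=5 C=8): 3' end CTT has 1 G/C ✓; Tm = 64.9 + 41·(13 − 16.4)/23 = 58.8°C ✓; length 23, outside 24–26 ✗; GC 13/23 = 56.5% ✓ — fails.
Candidate 2 (24 nt, A=9 T=6 G=4 C=5): 3' end CAA has 1 G/C ✓; Tm = 64.9 + 41·(9 − 16.4)/24 = 52.3°C ✓; length 24 ✓; GC 9/24 = 37.5% ✓ — passes.
Candidate 3 (22 nt, A=7 T=6 G=3 C=6): 3' end AAA has 0 G/C, need ≥1 ✗; Tm = 64.9 + 41·(9 − 16.4)/22 = 51.1°C ✓; length 22, outside 24–26 ✗; GC 9/22 = 40.9% ✓ — fails.

Candidate 2 only.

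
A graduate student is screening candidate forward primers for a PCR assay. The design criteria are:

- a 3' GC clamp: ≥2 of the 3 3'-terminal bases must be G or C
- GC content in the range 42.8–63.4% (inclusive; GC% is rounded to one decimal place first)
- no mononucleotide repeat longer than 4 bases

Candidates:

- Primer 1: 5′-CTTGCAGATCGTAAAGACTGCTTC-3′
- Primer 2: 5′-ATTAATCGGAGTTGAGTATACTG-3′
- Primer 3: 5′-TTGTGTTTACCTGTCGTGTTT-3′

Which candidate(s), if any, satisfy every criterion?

None of the candidates satisfy all criteria.

Primer 1 (24 nt, A=6 T=7 G=5 C=6): 3' end TTC has 1 G/C, need ≥2 ✗; GC 11/24 = 45.8% ✓; longest run = 3 ✓ — fails.
Primer 2 (23 nt, A=7 T=8 G=6 C=2): 3' end CTG has 2 G/C ✓; GC 8/23 = 34.8%, outside 42.8–63.4% ✗; longest run = 2 ✓ — fails.
Primer 3 (21 nt, A=1 T=12 G=5 C=3): 3' end TTT has 0 G/C, need ≥2 ✗; GC 8/21 = 38.1%, outside 42.8–63.4% ✗; longest run = 3 ✓ — fails.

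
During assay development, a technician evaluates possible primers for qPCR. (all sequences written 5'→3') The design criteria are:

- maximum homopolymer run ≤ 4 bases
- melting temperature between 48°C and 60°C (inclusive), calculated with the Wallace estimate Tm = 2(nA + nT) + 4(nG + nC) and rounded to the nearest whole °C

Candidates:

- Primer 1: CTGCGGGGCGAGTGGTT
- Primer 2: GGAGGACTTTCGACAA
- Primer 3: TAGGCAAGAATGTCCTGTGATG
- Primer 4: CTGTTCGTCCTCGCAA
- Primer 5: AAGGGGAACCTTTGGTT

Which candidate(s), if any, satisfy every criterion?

Primer 1, Primer 2, Primer 4 and Primer 5.

Primer 1 (17 nt, A=1 T=4 G=9 C=3): longest run = 4 ✓; Tm = 2·5 + 4·12 = 58°C ✓ — passes.
Primer 2 (16 nt, A=5 T=3 G=5 C=3): longest run = 3 ✓; Tm = 2·8 + 4·8 = 48°C ✓ — passes.
Primer 3 (22 nt, A=6 T=6 G=7 C=3): longest run = 2 ✓; Tm = 2·12 + 4·10 = 64°C, outside 48–60°C ✗ — fails.
Primer 4 (16 nt, A=2 T=5 G=3 C=6): longest run = 2 ✓; Tm = 2·7 + 4·9 = 50°C ✓ — passes.
Primer 5 (17 nt, A=4 T=5 G=6 C=2): longest run = 4 ✓; Tm = 2·9 + 4·8 = 50°C ✓ — passes.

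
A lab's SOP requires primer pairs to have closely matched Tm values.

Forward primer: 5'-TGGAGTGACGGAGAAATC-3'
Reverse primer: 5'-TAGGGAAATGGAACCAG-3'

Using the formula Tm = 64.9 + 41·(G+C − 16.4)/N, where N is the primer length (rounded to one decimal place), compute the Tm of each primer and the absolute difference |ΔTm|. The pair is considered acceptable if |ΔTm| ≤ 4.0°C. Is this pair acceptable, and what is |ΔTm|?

Forward: G+C = 9, N = 18 → Tm = 64.9 + 41·(9 − 16.4)/18 = 48.0°C.
Reverse: G+C = 8, N = 17 → Tm = 64.9 + 41·(8 − 16.4)/17 = 44.6°C.
|ΔTm| = |48.0 − 44.6| = 3.4°C, ≤ 4.0°C.

|ΔTm| = 3.4°C; the pair is acceptable.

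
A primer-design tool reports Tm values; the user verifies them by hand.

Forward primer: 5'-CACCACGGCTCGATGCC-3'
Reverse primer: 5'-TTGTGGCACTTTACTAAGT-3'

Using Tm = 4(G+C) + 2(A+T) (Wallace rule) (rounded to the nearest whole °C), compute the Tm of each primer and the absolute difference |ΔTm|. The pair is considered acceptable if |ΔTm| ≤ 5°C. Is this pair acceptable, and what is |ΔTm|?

Forward: A=3 T=2 G=4 C=8 → Tm = 2·5 + 4·12 = 58°C.
Reverse: A=4 T=8 G=4 C=3 → Tm = 2·12 + 4·7 = 52°C.
|ΔTm| = |58 − 52| = 6°C, > 5°C.

|ΔTm| = 6°C; the pair is not acceptable.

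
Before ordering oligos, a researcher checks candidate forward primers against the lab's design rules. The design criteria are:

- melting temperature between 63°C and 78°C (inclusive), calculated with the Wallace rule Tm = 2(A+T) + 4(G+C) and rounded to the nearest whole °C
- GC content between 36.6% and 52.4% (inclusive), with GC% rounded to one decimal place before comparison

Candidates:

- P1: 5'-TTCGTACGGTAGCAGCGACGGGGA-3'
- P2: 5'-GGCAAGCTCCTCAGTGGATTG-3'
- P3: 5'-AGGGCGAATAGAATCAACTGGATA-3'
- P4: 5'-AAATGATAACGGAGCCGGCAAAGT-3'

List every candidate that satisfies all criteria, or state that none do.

P1 (24 nt, A=5 T=4 G=10 C=5): Tm = 2·9 + 4·15 = 78°C ✓; GC 15/24 = 62.5%, outside 36.6–52.4% ✗ — fails.
P2 (21 nt, A=4 T=5 G=7 C=5): Tm = 2·9 + 4·12 = 66°C ✓; GC 12/21 = 57.1%, outside 36.6–52.4% ✗ — fails.
P3 (24 nt, A=10 T=4 G=7 C=3): Tm = 2·14 + 4·10 = 68°C ✓; GC 10/24 = 41.7% ✓ — passes.
P4 (24 nt, A=10 T=3 G=7 C=4): Tm = 2·13 + 4·11 = 70°C ✓; GC 11/24 = 45.8% ✓ — passes.

P3 and P4.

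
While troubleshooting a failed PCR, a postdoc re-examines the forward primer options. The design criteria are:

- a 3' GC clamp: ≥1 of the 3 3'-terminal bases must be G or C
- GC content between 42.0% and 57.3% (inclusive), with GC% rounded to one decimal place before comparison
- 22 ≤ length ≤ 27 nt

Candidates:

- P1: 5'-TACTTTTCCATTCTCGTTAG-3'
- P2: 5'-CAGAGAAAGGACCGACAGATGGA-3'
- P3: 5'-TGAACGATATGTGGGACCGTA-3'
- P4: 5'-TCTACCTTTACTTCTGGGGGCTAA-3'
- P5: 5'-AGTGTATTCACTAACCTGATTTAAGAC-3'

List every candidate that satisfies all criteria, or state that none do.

P1 (20 nt, A=3 T=10 G=2 C=5): 3' end TAG has 1 G/C ✓; GC 7/20 = 35.0%, outside 42.0–57.3% ✗; length 20, outside 22–27 ✗ — fails.
P2 (23 nt, A=10 T=1 G=8 C=4): 3' end GGA has 2 G/C ✓; GC 12/23 = 52.2% ✓; length 23 ✓ — passes.
P3 (21 nt, A=6 T=5 G=7 C=3): 3' end GTA has 1 G/C ✓; GC 10/21 = 47.6% ✓; length 21, outside 22–27 ✗ — fails.
P4 (24 nt, A=4 T=9 G=5 C=6): 3' end TAA has 0 G/C, need ≥1 ✗; GC 11/24 = 45.8% ✓; length 24 ✓ — fails.
P5 (27 nt, A=9 T=9 G=4 C=5): 3' end GAC has 2 G/C ✓; GC 9/27 = 33.3%, outside 42.0–57.3% ✗; length 27 ✓ — fails.

P2 only.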